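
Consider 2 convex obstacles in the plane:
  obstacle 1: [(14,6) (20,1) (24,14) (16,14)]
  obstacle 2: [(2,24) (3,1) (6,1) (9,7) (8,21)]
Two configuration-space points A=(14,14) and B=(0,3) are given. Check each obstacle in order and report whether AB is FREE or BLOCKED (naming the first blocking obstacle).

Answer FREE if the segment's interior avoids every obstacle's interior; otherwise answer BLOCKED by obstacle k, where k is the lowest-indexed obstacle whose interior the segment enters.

Obstacle 1 [(14,6) (20,1) (24,14) (16,14)]:
  edge (14,6)–(20,1): clear
  edge (20,1)–(24,14): clear
  edge (24,14)–(16,14): clear
  edge (16,14)–(14,6): clear
  midpoint (7,17/2) outside
  → clear
Obstacle 2 [(2,24) (3,1) (6,1) (9,7) (8,21)]:
  edge (2,24)–(3,1): crosses AB
  edge (3,1)–(6,1): clear
  edge (6,1)–(9,7): clear
  edge (9,7)–(8,21): crosses AB
  edge (8,21)–(2,24): clear
  → BLOCKED

BLOCKED by obstacle 2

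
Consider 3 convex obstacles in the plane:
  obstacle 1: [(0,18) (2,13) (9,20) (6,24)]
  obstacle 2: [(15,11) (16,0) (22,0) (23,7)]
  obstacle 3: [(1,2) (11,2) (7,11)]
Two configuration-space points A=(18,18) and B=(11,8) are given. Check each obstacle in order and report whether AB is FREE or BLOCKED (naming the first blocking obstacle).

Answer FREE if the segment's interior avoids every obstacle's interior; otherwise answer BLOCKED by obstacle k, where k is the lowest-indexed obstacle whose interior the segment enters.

Obstacle 1 [(0,18) (2,13) (9,20) (6,24)]:
  edge (0,18)–(2,13): clear
  edge (2,13)–(9,20): clear
  edge (9,20)–(6,24): clear
  edge (6,24)–(0,18): clear
  midpoint (29/2,13) outside
  → clear
Obstacle 2 [(15,11) (16,0) (22,0) (23,7)]:
  edge (15,11)–(16,0): clear
  edge (16,0)–(22,0): clear
  edge (22,0)–(23,7): clear
  edge (23,7)–(15,11): clear
  midpoint (29/2,13) outside
  → clear
Obstacle 3 [(1,2) (11,2) (7,11)]:
  edge (1,2)–(11,2): clear
  edge (11,2)–(7,11): clear
  edge (7,11)–(1,2): clear
  midpoint (29/2,13) outside
  → clear

FREE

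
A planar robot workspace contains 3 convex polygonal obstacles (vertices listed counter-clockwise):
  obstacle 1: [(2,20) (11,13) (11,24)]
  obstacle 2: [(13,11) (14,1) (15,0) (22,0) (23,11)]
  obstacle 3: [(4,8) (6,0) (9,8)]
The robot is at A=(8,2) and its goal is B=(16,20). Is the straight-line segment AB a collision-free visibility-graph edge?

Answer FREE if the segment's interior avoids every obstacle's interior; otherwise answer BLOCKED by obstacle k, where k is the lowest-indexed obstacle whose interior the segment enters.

Obstacle 1 [(2,20) (11,13) (11,24)]:
  edge (2,20)–(11,13): clear
  edge (11,13)–(11,24): clear
  edge (11,24)–(2,20): clear
  midpoint (12,11) outside
  → clear
Obstacle 2 [(13,11) (14,1) (15,0) (22,0) (23,11)]:
  edge (13,11)–(14,1): clear
  edge (14,1)–(15,0): clear
  edge (15,0)–(22,0): clear
  edge (22,0)–(23,11): clear
  edge (23,11)–(13,11): clear
  midpoint (12,11) outside
  → clear
Obstacle 3 [(4,8) (6,0) (9,8)]:
  edge (4,8)–(6,0): clear
  edge (6,0)–(9,8): clear
  edge (9,8)–(4,8): clear
  midpoint (12,11) outside
  → clear

FREE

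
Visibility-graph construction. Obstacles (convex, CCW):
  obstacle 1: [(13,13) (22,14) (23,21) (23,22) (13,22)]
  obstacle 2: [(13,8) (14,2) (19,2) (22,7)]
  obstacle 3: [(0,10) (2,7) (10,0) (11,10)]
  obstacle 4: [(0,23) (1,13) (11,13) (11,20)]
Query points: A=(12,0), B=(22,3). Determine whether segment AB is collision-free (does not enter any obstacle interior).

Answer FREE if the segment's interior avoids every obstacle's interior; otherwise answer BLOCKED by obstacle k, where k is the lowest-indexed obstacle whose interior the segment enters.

BLOCKED by obstacle 2

Obstacle 1 [(13,13) (22,14) (23,21) (23,22) (13,22)]:
  edge (13,13)–(22,14): clear
  edge (22,14)–(23,21): clear
  edge (23,21)–(23,22): clear
  edge (23,22)–(13,22): clear
  edge (13,22)–(13,13): clear
  midpoint (17,3/2) outside
  → clear
Obstacle 2 [(13,8) (14,2) (19,2) (22,7)]:
  edge (13,8)–(14,2): clear
  edge (14,2)–(19,2): crosses AB
  edge (19,2)–(22,7): crosses AB
  edge (22,7)–(13,8): clear
  → BLOCKED
Obstacle 3 [(0,10) (2,7) (10,0) (11,10)]:
  edge (0,10)–(2,7): clear
  edge (2,7)–(10,0): clear
  edge (10,0)–(11,10): clear
  edge (11,10)–(0,10): clear
  midpoint (17,3/2) outside
  → clear
Obstacle 4 [(0,23) (1,13) (11,13) (11,20)]:
  edge (0,23)–(1,13): clear
  edge (1,13)–(11,13): clear
  edge (11,13)–(11,20): clear
  edge (11,20)–(0,23): clear
  midpoint (17,3/2) outside
  → clear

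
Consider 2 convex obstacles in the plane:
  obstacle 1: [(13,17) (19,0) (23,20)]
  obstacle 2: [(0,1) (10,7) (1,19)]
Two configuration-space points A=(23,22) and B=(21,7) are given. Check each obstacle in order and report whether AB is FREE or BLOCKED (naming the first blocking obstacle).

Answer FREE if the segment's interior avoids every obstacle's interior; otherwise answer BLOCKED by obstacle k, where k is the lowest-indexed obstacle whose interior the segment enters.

Obstacle 1 [(13,17) (19,0) (23,20)]:
  edge (13,17)–(19,0): clear
  edge (19,0)–(23,20): crosses AB
  edge (23,20)–(13,17): crosses AB
  → BLOCKED
Obstacle 2 [(0,1) (10,7) (1,19)]:
  edge (0,1)–(10,7): clear
  edge (10,7)–(1,19): clear
  edge (1,19)–(0,1): clear
  midpoint (22,29/2) outside
  → clear

BLOCKED by obstacle 1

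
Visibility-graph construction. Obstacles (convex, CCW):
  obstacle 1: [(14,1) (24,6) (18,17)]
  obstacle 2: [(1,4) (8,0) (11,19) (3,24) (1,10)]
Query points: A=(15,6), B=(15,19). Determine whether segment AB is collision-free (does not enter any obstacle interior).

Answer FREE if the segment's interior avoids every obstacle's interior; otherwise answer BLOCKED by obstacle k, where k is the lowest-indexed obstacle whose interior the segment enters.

Obstacle 1 [(14,1) (24,6) (18,17)]:
  edge (14,1)–(24,6): clear
  edge (24,6)–(18,17): clear
  edge (18,17)–(14,1): clear
  midpoint (15,25/2) outside
  → clear
Obstacle 2 [(1,4) (8,0) (11,19) (3,24) (1,10)]:
  edge (1,4)–(8,0): clear
  edge (8,0)–(11,19): clear
  edge (11,19)–(3,24): clear
  edge (3,24)–(1,10): clear
  edge (1,10)–(1,4): clear
  midpoint (15,25/2) outside
  → clear

FREE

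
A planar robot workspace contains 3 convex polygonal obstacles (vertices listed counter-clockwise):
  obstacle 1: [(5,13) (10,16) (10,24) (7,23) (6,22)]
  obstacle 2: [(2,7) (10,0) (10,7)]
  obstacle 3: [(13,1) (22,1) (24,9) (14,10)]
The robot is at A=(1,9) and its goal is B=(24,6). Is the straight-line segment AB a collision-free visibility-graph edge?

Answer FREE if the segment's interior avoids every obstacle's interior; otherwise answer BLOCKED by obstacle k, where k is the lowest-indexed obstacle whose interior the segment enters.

Obstacle 1 [(5,13) (10,16) (10,24) (7,23) (6,22)]:
  edge (5,13)–(10,16): clear
  edge (10,16)–(10,24): clear
  edge (10,24)–(7,23): clear
  edge (7,23)–(6,22): clear
  edge (6,22)–(5,13): clear
  midpoint (25/2,15/2) outside
  → clear
Obstacle 2 [(2,7) (10,0) (10,7)]:
  edge (2,7)–(10,0): clear
  edge (10,0)–(10,7): clear
  edge (10,7)–(2,7): clear
  midpoint (25/2,15/2) outside
  → clear
Obstacle 3 [(13,1) (22,1) (24,9) (14,10)]:
  edge (13,1)–(22,1): clear
  edge (22,1)–(24,9): crosses AB
  edge (24,9)–(14,10): clear
  edge (14,10)–(13,1): crosses AB
  → BLOCKED

BLOCKED by obstacle 3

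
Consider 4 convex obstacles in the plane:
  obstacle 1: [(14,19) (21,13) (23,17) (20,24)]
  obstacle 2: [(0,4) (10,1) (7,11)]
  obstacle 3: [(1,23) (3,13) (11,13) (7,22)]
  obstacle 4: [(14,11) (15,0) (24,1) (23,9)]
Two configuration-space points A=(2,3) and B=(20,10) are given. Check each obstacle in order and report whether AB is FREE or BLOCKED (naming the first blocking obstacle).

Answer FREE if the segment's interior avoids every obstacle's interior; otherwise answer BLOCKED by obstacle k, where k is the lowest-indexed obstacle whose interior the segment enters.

BLOCKED by obstacle 2

Obstacle 1 [(14,19) (21,13) (23,17) (20,24)]:
  edge (14,19)–(21,13): clear
  edge (21,13)–(23,17): clear
  edge (23,17)–(20,24): clear
  edge (20,24)–(14,19): clear
  midpoint (11,13/2) outside
  → clear
Obstacle 2 [(0,4) (10,1) (7,11)]:
  edge (0,4)–(10,1): crosses AB
  edge (10,1)–(7,11): crosses AB
  edge (7,11)–(0,4): clear
  → BLOCKED
Obstacle 3 [(1,23) (3,13) (11,13) (7,22)]:
  edge (1,23)–(3,13): clear
  edge (3,13)–(11,13): clear
  edge (11,13)–(7,22): clear
  edge (7,22)–(1,23): clear
  midpoint (11,13/2) outside
  → clear
Obstacle 4 [(14,11) (15,0) (24,1) (23,9)]:
  edge (14,11)–(15,0): crosses AB
  edge (15,0)–(24,1): clear
  edge (24,1)–(23,9): clear
  edge (23,9)–(14,11): crosses AB
  → BLOCKED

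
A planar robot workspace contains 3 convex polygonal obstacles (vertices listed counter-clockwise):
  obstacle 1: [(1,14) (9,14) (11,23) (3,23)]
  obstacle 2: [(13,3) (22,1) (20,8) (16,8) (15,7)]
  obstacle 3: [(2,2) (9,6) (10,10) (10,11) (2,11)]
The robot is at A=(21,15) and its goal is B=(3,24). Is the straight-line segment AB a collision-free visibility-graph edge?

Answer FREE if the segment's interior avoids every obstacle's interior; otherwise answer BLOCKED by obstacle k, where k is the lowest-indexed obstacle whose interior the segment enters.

Obstacle 1 [(1,14) (9,14) (11,23) (3,23)]:
  edge (1,14)–(9,14): clear
  edge (9,14)–(11,23): crosses AB
  edge (11,23)–(3,23): crosses AB
  edge (3,23)–(1,14): clear
  → BLOCKED
Obstacle 2 [(13,3) (22,1) (20,8) (16,8) (15,7)]:
  edge (13,3)–(22,1): clear
  edge (22,1)–(20,8): clear
  edge (20,8)–(16,8): clear
  edge (16,8)–(15,7): clear
  edge (15,7)–(13,3): clear
  midpoint (12,39/2) outside
  → clear
Obstacle 3 [(2,2) (9,6) (10,10) (10,11) (2,11)]:
  edge (2,2)–(9,6): clear
  edge (9,6)–(10,10): clear
  edge (10,10)–(10,11): clear
  edge (10,11)–(2,11): clear
  edge (2,11)–(2,2): clear
  midpoint (12,39/2) outside
  → clear

BLOCKED by obstacle 1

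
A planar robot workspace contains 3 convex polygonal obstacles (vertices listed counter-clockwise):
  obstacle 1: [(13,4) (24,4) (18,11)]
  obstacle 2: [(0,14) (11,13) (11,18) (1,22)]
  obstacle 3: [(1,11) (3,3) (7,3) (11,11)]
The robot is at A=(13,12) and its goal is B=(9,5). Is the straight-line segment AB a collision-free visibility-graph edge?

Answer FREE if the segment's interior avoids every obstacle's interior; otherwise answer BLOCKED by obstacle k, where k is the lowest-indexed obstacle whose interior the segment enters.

FREE

Obstacle 1 [(13,4) (24,4) (18,11)]:
  edge (13,4)–(24,4): clear
  edge (24,4)–(18,11): clear
  edge (18,11)–(13,4): clear
  midpoint (11,17/2) outside
  → clear
Obstacle 2 [(0,14) (11,13) (11,18) (1,22)]:
  edge (0,14)–(11,13): clear
  edge (11,13)–(11,18): clear
  edge (11,18)–(1,22): clear
  edge (1,22)–(0,14): clear
  midpoint (11,17/2) outside
  → clear
Obstacle 3 [(1,11) (3,3) (7,3) (11,11)]:
  edge (1,11)–(3,3): clear
  edge (3,3)–(7,3): clear
  edge (7,3)–(11,11): clear
  edge (11,11)–(1,11): clear
  midpoint (11,17/2) outside
  → clear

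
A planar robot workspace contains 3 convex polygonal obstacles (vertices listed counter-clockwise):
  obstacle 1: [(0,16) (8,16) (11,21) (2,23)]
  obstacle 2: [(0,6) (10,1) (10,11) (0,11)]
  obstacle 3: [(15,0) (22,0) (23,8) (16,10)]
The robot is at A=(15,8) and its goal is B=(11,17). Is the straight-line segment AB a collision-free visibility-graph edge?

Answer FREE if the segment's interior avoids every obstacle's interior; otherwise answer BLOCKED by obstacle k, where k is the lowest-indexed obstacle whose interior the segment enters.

FREE

Obstacle 1 [(0,16) (8,16) (11,21) (2,23)]:
  edge (0,16)–(8,16): clear
  edge (8,16)–(11,21): clear
  edge (11,21)–(2,23): clear
  edge (2,23)–(0,16): clear
  midpoint (13,25/2) outside
  → clear
Obstacle 2 [(0,6) (10,1) (10,11) (0,11)]:
  edge (0,6)–(10,1): clear
  edge (10,1)–(10,11): clear
  edge (10,11)–(0,11): clear
  edge (0,11)–(0,6): clear
  midpoint (13,25/2) outside
  → clear
Obstacle 3 [(15,0) (22,0) (23,8) (16,10)]:
  edge (15,0)–(22,0): clear
  edge (22,0)–(23,8): clear
  edge (23,8)–(16,10): clear
  edge (16,10)–(15,0): clear
  midpoint (13,25/2) outside
  → clear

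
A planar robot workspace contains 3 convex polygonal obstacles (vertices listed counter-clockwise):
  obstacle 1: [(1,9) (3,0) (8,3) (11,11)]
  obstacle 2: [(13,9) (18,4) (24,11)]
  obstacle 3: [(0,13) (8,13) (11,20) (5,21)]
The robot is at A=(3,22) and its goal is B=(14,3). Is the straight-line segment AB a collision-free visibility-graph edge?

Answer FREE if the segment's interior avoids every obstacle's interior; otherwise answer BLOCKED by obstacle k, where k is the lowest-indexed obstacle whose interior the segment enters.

Obstacle 1 [(1,9) (3,0) (8,3) (11,11)]:
  edge (1,9)–(3,0): clear
  edge (3,0)–(8,3): clear
  edge (8,3)–(11,11): crosses AB
  edge (11,11)–(1,9): crosses AB
  → BLOCKED
Obstacle 2 [(13,9) (18,4) (24,11)]:
  edge (13,9)–(18,4): clear
  edge (18,4)–(24,11): clear
  edge (24,11)–(13,9): clear
  midpoint (17/2,25/2) outside
  → clear
Obstacle 3 [(0,13) (8,13) (11,20) (5,21)]:
  edge (0,13)–(8,13): clear
  edge (8,13)–(11,20): crosses AB
  edge (11,20)–(5,21): clear
  edge (5,21)–(0,13): crosses AB
  → BLOCKED

BLOCKED by obstacle 1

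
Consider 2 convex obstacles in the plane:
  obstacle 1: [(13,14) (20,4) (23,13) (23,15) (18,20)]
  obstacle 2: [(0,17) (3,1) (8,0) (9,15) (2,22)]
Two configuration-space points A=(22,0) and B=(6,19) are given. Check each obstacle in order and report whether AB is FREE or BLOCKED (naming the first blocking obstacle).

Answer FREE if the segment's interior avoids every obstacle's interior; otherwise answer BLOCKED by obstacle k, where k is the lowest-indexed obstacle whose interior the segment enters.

Obstacle 1 [(13,14) (20,4) (23,13) (23,15) (18,20)]:
  edge (13,14)–(20,4): clear
  edge (20,4)–(23,13): clear
  edge (23,13)–(23,15): clear
  edge (23,15)–(18,20): clear
  edge (18,20)–(13,14): clear
  midpoint (14,19/2) outside
  → clear
Obstacle 2 [(0,17) (3,1) (8,0) (9,15) (2,22)]:
  edge (0,17)–(3,1): clear
  edge (3,1)–(8,0): clear
  edge (8,0)–(9,15): clear
  edge (9,15)–(2,22): clear
  edge (2,22)–(0,17): clear
  midpoint (14,19/2) outside
  → clear

FREE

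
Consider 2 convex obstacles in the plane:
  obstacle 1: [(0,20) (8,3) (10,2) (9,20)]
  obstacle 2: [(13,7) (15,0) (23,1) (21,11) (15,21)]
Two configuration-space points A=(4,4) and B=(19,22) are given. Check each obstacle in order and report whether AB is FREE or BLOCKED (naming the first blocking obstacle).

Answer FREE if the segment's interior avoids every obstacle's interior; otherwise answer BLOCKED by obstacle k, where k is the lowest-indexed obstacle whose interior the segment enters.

BLOCKED by obstacle 1

Obstacle 1 [(0,20) (8,3) (10,2) (9,20)]:
  edge (0,20)–(8,3): crosses AB
  edge (8,3)–(10,2): clear
  edge (10,2)–(9,20): crosses AB
  edge (9,20)–(0,20): clear
  → BLOCKED
Obstacle 2 [(13,7) (15,0) (23,1) (21,11) (15,21)]:
  edge (13,7)–(15,0): clear
  edge (15,0)–(23,1): clear
  edge (23,1)–(21,11): clear
  edge (21,11)–(15,21): crosses AB
  edge (15,21)–(13,7): crosses AB
  → BLOCKED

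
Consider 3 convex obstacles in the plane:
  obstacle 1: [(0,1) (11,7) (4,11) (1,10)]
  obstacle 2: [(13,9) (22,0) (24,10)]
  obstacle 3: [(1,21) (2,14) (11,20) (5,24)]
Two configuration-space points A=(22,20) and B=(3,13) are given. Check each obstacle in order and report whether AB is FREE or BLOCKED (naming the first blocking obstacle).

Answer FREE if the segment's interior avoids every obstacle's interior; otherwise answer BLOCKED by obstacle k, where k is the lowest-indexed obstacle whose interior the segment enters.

FREE

Obstacle 1 [(0,1) (11,7) (4,11) (1,10)]:
  edge (0,1)–(11,7): clear
  edge (11,7)–(4,11): clear
  edge (4,11)–(1,10): clear
  edge (1,10)–(0,1): clear
  midpoint (25/2,33/2) outside
  → clear
Obstacle 2 [(13,9) (22,0) (24,10)]:
  edge (13,9)–(22,0): clear
  edge (22,0)–(24,10): clear
  edge (24,10)–(13,9): clear
  midpoint (25/2,33/2) outside
  → clear
Obstacle 3 [(1,21) (2,14) (11,20) (5,24)]:
  edge (1,21)–(2,14): clear
  edge (2,14)–(11,20): clear
  edge (11,20)–(5,24): clear
  edge (5,24)–(1,21): clear
  midpoint (25/2,33/2) outside
  → clear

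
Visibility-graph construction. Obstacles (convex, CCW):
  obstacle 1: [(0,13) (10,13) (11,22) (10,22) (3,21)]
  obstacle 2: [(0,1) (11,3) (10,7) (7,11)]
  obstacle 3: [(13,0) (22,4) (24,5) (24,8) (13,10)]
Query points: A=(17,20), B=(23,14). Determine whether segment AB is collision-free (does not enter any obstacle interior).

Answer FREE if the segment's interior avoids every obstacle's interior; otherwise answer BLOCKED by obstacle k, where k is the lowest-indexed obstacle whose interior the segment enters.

Obstacle 1 [(0,13) (10,13) (11,22) (10,22) (3,21)]:
  edge (0,13)–(10,13): clear
  edge (10,13)–(11,22): clear
  edge (11,22)–(10,22): clear
  edge (10,22)–(3,21): clear
  edge (3,21)–(0,13): clear
  midpoint (20,17) outside
  → clear
Obstacle 2 [(0,1) (11,3) (10,7) (7,11)]:
  edge (0,1)–(11,3): clear
  edge (11,3)–(10,7): clear
  edge (10,7)–(7,11): clear
  edge (7,11)–(0,1): clear
  midpoint (20,17) outside
  → clear
Obstacle 3 [(13,0) (22,4) (24,5) (24,8) (13,10)]:
  edge (13,0)–(22,4): clear
  edge (22,4)–(24,5): clear
  edge (24,5)–(24,8): clear
  edge (24,8)–(13,10): clear
  edge (13,10)–(13,0): clear
  midpoint (20,17) outside
  → clear

FREE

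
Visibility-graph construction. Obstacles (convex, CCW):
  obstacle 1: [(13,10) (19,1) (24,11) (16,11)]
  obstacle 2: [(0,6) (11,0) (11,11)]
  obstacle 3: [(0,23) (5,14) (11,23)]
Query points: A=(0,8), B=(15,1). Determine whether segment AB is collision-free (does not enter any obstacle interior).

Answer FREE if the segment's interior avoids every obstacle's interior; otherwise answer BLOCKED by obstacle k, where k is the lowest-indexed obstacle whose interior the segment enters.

BLOCKED by obstacle 2

Obstacle 1 [(13,10) (19,1) (24,11) (16,11)]:
  edge (13,10)–(19,1): clear
  edge (19,1)–(24,11): clear
  edge (24,11)–(16,11): clear
  edge (16,11)–(13,10): clear
  midpoint (15/2,9/2) outside
  → clear
Obstacle 2 [(0,6) (11,0) (11,11)]:
  edge (0,6)–(11,0): clear
  edge (11,0)–(11,11): crosses AB
  edge (11,11)–(0,6): crosses AB
  → BLOCKED
Obstacle 3 [(0,23) (5,14) (11,23)]:
  edge (0,23)–(5,14): clear
  edge (5,14)–(11,23): clear
  edge (11,23)–(0,23): clear
  midpoint (15/2,9/2) outside
  → clear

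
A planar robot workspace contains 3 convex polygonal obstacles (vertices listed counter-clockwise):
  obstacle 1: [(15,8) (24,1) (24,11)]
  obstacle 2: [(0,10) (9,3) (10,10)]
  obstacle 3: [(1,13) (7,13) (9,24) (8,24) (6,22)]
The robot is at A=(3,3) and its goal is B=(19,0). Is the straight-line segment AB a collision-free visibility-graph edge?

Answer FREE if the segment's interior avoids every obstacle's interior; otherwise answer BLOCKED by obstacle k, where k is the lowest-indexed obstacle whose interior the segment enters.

Obstacle 1 [(15,8) (24,1) (24,11)]:
  edge (15,8)–(24,1): clear
  edge (24,1)–(24,11): clear
  edge (24,11)–(15,8): clear
  midpoint (11,3/2) outside
  → clear
Obstacle 2 [(0,10) (9,3) (10,10)]:
  edge (0,10)–(9,3): clear
  edge (9,3)–(10,10): clear
  edge (10,10)–(0,10): clear
  midpoint (11,3/2) outside
  → clear
Obstacle 3 [(1,13) (7,13) (9,24) (8,24) (6,22)]:
  edge (1,13)–(7,13): clear
  edge (7,13)–(9,24): clear
  edge (9,24)–(8,24): clear
  edge (8,24)–(6,22): clear
  edge (6,22)–(1,13): clear
  midpoint (11,3/2) outside
  → clear

FREE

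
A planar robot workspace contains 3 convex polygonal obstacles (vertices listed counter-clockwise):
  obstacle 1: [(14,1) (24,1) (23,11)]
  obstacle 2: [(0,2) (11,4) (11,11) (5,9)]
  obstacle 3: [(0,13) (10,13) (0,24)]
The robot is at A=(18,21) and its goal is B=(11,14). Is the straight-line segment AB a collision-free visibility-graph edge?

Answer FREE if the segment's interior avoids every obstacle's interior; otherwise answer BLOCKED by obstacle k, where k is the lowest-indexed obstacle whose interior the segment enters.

Obstacle 1 [(14,1) (24,1) (23,11)]:
  edge (14,1)–(24,1): clear
  edge (24,1)–(23,11): clear
  edge (23,11)–(14,1): clear
  midpoint (29/2,35/2) outside
  → clear
Obstacle 2 [(0,2) (11,4) (11,11) (5,9)]:
  edge (0,2)–(11,4): clear
  edge (11,4)–(11,11): clear
  edge (11,11)–(5,9): clear
  edge (5,9)–(0,2): clear
  midpoint (29/2,35/2) outside
  → clear
Obstacle 3 [(0,13) (10,13) (0,24)]:
  edge (0,13)–(10,13): clear
  edge (10,13)–(0,24): clear
  edge (0,24)–(0,13): clear
  midpoint (29/2,35/2) outside
  → clear

FREE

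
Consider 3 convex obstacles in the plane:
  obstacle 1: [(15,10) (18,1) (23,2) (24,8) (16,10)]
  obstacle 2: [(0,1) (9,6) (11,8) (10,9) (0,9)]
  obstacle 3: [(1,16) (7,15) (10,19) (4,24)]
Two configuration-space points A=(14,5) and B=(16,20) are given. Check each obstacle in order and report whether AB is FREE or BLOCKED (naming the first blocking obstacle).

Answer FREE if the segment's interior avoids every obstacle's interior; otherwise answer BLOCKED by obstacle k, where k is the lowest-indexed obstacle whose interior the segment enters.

FREE

Obstacle 1 [(15,10) (18,1) (23,2) (24,8) (16,10)]:
  edge (15,10)–(18,1): clear
  edge (18,1)–(23,2): clear
  edge (23,2)–(24,8): clear
  edge (24,8)–(16,10): clear
  edge (16,10)–(15,10): clear
  midpoint (15,25/2) outside
  → clear
Obstacle 2 [(0,1) (9,6) (11,8) (10,9) (0,9)]:
  edge (0,1)–(9,6): clear
  edge (9,6)–(11,8): clear
  edge (11,8)–(10,9): clear
  edge (10,9)–(0,9): clear
  edge (0,9)–(0,1): clear
  midpoint (15,25/2) outside
  → clear
Obstacle 3 [(1,16) (7,15) (10,19) (4,24)]:
  edge (1,16)–(7,15): clear
  edge (7,15)–(10,19): clear
  edge (10,19)–(4,24): clear
  edge (4,24)–(1,16): clear
  midpoint (15,25/2) outside
  → clear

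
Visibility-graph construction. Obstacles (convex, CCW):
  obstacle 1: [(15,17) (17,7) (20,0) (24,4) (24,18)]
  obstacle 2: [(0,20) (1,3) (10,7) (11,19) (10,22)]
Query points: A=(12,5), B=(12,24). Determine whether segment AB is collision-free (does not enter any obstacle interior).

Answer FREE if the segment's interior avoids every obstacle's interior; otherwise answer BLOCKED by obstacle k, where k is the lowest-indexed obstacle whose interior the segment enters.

FREE

Obstacle 1 [(15,17) (17,7) (20,0) (24,4) (24,18)]:
  edge (15,17)–(17,7): clear
  edge (17,7)–(20,0): clear
  edge (20,0)–(24,4): clear
  edge (24,4)–(24,18): clear
  edge (24,18)–(15,17): clear
  midpoint (12,29/2) outside
  → clear
Obstacle 2 [(0,20) (1,3) (10,7) (11,19) (10,22)]:
  edge (0,20)–(1,3): clear
  edge (1,3)–(10,7): clear
  edge (10,7)–(11,19): clear
  edge (11,19)–(10,22): clear
  edge (10,22)–(0,20): clear
  midpoint (12,29/2) outside
  → clear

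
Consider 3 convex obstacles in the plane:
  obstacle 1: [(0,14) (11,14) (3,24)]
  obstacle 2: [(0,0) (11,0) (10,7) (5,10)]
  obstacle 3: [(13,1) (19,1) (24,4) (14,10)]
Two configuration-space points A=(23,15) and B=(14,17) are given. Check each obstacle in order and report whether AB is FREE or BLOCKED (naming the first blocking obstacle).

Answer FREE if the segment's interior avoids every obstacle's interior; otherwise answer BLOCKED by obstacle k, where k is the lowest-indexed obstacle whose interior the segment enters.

Obstacle 1 [(0,14) (11,14) (3,24)]:
  edge (0,14)–(11,14): clear
  edge (11,14)–(3,24): clear
  edge (3,24)–(0,14): clear
  midpoint (37/2,16) outside
  → clear
Obstacle 2 [(0,0) (11,0) (10,7) (5,10)]:
  edge (0,0)–(11,0): clear
  edge (11,0)–(10,7): clear
  edge (10,7)–(5,10): clear
  edge (5,10)–(0,0): clear
  midpoint (37/2,16) outside
  → clear
Obstacle 3 [(13,1) (19,1) (24,4) (14,10)]:
  edge (13,1)–(19,1): clear
  edge (19,1)–(24,4): clear
  edge (24,4)–(14,10): clear
  edge (14,10)–(13,1): clear
  midpoint (37/2,16) outside
  → clear

FREE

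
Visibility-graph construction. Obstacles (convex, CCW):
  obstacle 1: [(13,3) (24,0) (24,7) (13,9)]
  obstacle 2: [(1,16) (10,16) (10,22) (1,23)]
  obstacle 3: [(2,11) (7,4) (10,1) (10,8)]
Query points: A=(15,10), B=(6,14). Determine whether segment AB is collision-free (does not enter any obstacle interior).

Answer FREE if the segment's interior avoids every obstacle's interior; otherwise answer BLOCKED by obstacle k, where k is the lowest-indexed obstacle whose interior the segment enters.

Obstacle 1 [(13,3) (24,0) (24,7) (13,9)]:
  edge (13,3)–(24,0): clear
  edge (24,0)–(24,7): clear
  edge (24,7)–(13,9): clear
  edge (13,9)–(13,3): clear
  midpoint (21/2,12) outside
  → clear
Obstacle 2 [(1,16) (10,16) (10,22) (1,23)]:
  edge (1,16)–(10,16): clear
  edge (10,16)–(10,22): clear
  edge (10,22)–(1,23): clear
  edge (1,23)–(1,16): clear
  midpoint (21/2,12) outside
  → clear
Obstacle 3 [(2,11) (7,4) (10,1) (10,8)]:
  edge (2,11)–(7,4): clear
  edge (7,4)–(10,1): clear
  edge (10,1)–(10,8): clear
  edge (10,8)–(2,11): clear
  midpoint (21/2,12) outside
  → clear

FREE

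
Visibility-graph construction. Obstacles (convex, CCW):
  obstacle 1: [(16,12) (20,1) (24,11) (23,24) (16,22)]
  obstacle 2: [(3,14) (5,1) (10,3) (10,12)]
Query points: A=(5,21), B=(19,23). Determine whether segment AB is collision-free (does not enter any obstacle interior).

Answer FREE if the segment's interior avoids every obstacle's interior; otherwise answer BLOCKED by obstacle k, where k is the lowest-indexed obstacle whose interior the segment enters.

FREE

Obstacle 1 [(16,12) (20,1) (24,11) (23,24) (16,22)]:
  edge (16,12)–(20,1): clear
  edge (20,1)–(24,11): clear
  edge (24,11)–(23,24): clear
  edge (23,24)–(16,22): clear
  edge (16,22)–(16,12): clear
  midpoint (12,22) outside
  → clear
Obstacle 2 [(3,14) (5,1) (10,3) (10,12)]:
  edge (3,14)–(5,1): clear
  edge (5,1)–(10,3): clear
  edge (10,3)–(10,12): clear
  edge (10,12)–(3,14): clear
  midpoint (12,22) outside
  → clear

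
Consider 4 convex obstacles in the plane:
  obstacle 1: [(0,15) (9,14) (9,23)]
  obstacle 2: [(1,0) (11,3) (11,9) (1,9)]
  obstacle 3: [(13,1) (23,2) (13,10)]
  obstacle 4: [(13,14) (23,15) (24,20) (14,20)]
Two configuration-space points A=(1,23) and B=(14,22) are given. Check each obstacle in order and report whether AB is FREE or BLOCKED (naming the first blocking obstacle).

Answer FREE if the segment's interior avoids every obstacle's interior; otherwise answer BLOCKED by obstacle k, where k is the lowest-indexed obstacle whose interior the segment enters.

BLOCKED by obstacle 1

Obstacle 1 [(0,15) (9,14) (9,23)]:
  edge (0,15)–(9,14): clear
  edge (9,14)–(9,23): crosses AB
  edge (9,23)–(0,15): crosses AB
  → BLOCKED
Obstacle 2 [(1,0) (11,3) (11,9) (1,9)]:
  edge (1,0)–(11,3): clear
  edge (11,3)–(11,9): clear
  edge (11,9)–(1,9): clear
  edge (1,9)–(1,0): clear
  midpoint (15/2,45/2) outside
  → clear
Obstacle 3 [(13,1) (23,2) (13,10)]:
  edge (13,1)–(23,2): clear
  edge (23,2)–(13,10): clear
  edge (13,10)–(13,1): clear
  midpoint (15/2,45/2) outside
  → clear
Obstacle 4 [(13,14) (23,15) (24,20) (14,20)]:
  edge (13,14)–(23,15): clear
  edge (23,15)–(24,20): clear
  edge (24,20)–(14,20): clear
  edge (14,20)–(13,14): clear
  midpoint (15/2,45/2) outside
  → clear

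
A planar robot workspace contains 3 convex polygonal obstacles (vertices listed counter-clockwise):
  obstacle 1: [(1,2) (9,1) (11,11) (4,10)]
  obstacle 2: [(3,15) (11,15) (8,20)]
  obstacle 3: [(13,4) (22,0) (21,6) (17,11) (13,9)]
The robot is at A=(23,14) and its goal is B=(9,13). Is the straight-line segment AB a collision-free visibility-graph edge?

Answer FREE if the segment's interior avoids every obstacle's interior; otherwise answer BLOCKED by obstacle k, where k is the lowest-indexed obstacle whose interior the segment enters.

FREE

Obstacle 1 [(1,2) (9,1) (11,11) (4,10)]:
  edge (1,2)–(9,1): clear
  edge (9,1)–(11,11): clear
  edge (11,11)–(4,10): clear
  edge (4,10)–(1,2): clear
  midpoint (16,27/2) outside
  → clear
Obstacle 2 [(3,15) (11,15) (8,20)]:
  edge (3,15)–(11,15): clear
  edge (11,15)–(8,20): clear
  edge (8,20)–(3,15): clear
  midpoint (16,27/2) outside
  → clear
Obstacle 3 [(13,4) (22,0) (21,6) (17,11) (13,9)]:
  edge (13,4)–(22,0): clear
  edge (22,0)–(21,6): clear
  edge (21,6)–(17,11): clear
  edge (17,11)–(13,9): clear
  edge (13,9)–(13,4): clear
  midpoint (16,27/2) outside
  → clear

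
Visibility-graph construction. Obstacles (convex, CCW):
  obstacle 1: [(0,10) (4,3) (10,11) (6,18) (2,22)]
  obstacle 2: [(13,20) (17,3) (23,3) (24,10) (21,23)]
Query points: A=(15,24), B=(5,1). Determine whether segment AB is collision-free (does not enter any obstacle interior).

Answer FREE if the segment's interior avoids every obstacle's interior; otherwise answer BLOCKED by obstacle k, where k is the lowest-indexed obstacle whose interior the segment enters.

BLOCKED by obstacle 1

Obstacle 1 [(0,10) (4,3) (10,11) (6,18) (2,22)]:
  edge (0,10)–(4,3): clear
  edge (4,3)–(10,11): crosses AB
  edge (10,11)–(6,18): crosses AB
  edge (6,18)–(2,22): clear
  edge (2,22)–(0,10): clear
  → BLOCKED
Obstacle 2 [(13,20) (17,3) (23,3) (24,10) (21,23)]:
  edge (13,20)–(17,3): crosses AB
  edge (17,3)–(23,3): clear
  edge (23,3)–(24,10): clear
  edge (24,10)–(21,23): clear
  edge (21,23)–(13,20): crosses AB
  → BLOCKED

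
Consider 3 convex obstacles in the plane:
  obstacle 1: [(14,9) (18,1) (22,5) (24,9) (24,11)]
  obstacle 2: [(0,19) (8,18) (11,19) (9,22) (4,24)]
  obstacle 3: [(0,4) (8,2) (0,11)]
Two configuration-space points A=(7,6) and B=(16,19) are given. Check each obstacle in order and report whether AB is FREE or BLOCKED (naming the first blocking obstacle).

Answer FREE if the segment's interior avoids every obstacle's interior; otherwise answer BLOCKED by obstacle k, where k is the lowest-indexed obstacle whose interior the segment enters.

Obstacle 1 [(14,9) (18,1) (22,5) (24,9) (24,11)]:
  edge (14,9)–(18,1): clear
  edge (18,1)–(22,5): clear
  edge (22,5)–(24,9): clear
  edge (24,9)–(24,11): clear
  edge (24,11)–(14,9): clear
  midpoint (23/2,25/2) outside
  → clear
Obstacle 2 [(0,19) (8,18) (11,19) (9,22) (4,24)]:
  edge (0,19)–(8,18): clear
  edge (8,18)–(11,19): clear
  edge (11,19)–(9,22): clear
  edge (9,22)–(4,24): clear
  edge (4,24)–(0,19): clear
  midpoint (23/2,25/2) outside
  → clear
Obstacle 3 [(0,4) (8,2) (0,11)]:
  edge (0,4)–(8,2): clear
  edge (8,2)–(0,11): clear
  edge (0,11)–(0,4): clear
  midpoint (23/2,25/2) outside
  → clear

FREE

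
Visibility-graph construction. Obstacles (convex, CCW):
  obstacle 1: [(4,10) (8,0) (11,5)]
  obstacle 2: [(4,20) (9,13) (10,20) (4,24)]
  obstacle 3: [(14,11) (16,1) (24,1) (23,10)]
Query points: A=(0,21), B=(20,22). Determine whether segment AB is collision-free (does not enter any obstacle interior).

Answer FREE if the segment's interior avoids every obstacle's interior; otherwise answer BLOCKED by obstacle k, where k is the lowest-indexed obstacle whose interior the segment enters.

Obstacle 1 [(4,10) (8,0) (11,5)]:
  edge (4,10)–(8,0): clear
  edge (8,0)–(11,5): clear
  edge (11,5)–(4,10): clear
  midpoint (10,43/2) outside
  → clear
Obstacle 2 [(4,20) (9,13) (10,20) (4,24)]:
  edge (4,20)–(9,13): clear
  edge (9,13)–(10,20): clear
  edge (10,20)–(4,24): crosses AB
  edge (4,24)–(4,20): crosses AB
  → BLOCKED
Obstacle 3 [(14,11) (16,1) (24,1) (23,10)]:
  edge (14,11)–(16,1): clear
  edge (16,1)–(24,1): clear
  edge (24,1)–(23,10): clear
  edge (23,10)–(14,11): clear
  midpoint (10,43/2) outside
  → clear

BLOCKED by obstacle 2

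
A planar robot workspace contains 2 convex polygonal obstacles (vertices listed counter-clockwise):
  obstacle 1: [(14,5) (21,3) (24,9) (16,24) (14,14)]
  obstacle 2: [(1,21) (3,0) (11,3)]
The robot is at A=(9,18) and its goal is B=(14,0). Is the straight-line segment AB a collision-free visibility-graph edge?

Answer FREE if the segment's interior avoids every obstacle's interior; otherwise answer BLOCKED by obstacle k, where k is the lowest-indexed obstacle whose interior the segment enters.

FREE

Obstacle 1 [(14,5) (21,3) (24,9) (16,24) (14,14)]:
  edge (14,5)–(21,3): clear
  edge (21,3)–(24,9): clear
  edge (24,9)–(16,24): clear
  edge (16,24)–(14,14): clear
  edge (14,14)–(14,5): clear
  midpoint (23/2,9) outside
  → clear
Obstacle 2 [(1,21) (3,0) (11,3)]:
  edge (1,21)–(3,0): clear
  edge (3,0)–(11,3): clear
  edge (11,3)–(1,21): clear
  midpoint (23/2,9) outside
  → clear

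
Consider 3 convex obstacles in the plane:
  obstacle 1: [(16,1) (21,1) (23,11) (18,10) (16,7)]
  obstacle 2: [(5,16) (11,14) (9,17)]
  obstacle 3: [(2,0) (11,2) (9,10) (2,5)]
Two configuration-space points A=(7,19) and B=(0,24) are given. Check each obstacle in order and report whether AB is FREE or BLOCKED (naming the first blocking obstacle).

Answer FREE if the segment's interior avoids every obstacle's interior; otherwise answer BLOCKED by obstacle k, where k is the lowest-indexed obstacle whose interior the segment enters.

Obstacle 1 [(16,1) (21,1) (23,11) (18,10) (16,7)]:
  edge (16,1)–(21,1): clear
  edge (21,1)–(23,11): clear
  edge (23,11)–(18,10): clear
  edge (18,10)–(16,7): clear
  edge (16,7)–(16,1): clear
  midpoint (7/2,43/2) outside
  → clear
Obstacle 2 [(5,16) (11,14) (9,17)]:
  edge (5,16)–(11,14): clear
  edge (11,14)–(9,17): clear
  edge (9,17)–(5,16): clear
  midpoint (7/2,43/2) outside
  → clear
Obstacle 3 [(2,0) (11,2) (9,10) (2,5)]:
  edge (2,0)–(11,2): clear
  edge (11,2)–(9,10): clear
  edge (9,10)–(2,5): clear
  edge (2,5)–(2,0): clear
  midpoint (7/2,43/2) outside
  → clear

FREE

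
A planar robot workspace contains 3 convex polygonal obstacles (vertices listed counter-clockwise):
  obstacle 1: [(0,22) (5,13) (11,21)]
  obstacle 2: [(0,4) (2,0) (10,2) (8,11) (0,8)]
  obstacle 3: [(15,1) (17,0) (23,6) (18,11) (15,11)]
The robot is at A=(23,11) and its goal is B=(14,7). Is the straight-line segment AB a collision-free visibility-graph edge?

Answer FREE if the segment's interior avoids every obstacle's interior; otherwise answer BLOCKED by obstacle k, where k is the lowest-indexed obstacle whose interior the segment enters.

Obstacle 1 [(0,22) (5,13) (11,21)]:
  edge (0,22)–(5,13): clear
  edge (5,13)–(11,21): clear
  edge (11,21)–(0,22): clear
  midpoint (37/2,9) outside
  → clear
Obstacle 2 [(0,4) (2,0) (10,2) (8,11) (0,8)]:
  edge (0,4)–(2,0): clear
  edge (2,0)–(10,2): clear
  edge (10,2)–(8,11): clear
  edge (8,11)–(0,8): clear
  edge (0,8)–(0,4): clear
  midpoint (37/2,9) outside
  → clear
Obstacle 3 [(15,1) (17,0) (23,6) (18,11) (15,11)]:
  edge (15,1)–(17,0): clear
  edge (17,0)–(23,6): clear
  edge (23,6)–(18,11): crosses AB
  edge (18,11)–(15,11): clear
  edge (15,11)–(15,1): crosses AB
  → BLOCKED

BLOCKED by obstacle 3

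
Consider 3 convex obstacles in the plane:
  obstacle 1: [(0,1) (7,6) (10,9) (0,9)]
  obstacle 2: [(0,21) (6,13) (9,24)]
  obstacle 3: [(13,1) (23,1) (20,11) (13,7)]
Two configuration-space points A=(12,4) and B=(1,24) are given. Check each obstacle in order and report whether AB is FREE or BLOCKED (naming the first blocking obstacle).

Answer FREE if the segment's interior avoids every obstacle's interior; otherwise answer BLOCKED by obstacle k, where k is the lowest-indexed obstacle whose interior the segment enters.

BLOCKED by obstacle 1

Obstacle 1 [(0,1) (7,6) (10,9) (0,9)]:
  edge (0,1)–(7,6): clear
  edge (7,6)–(10,9): crosses AB
  edge (10,9)–(0,9): crosses AB
  edge (0,9)–(0,1): clear
  → BLOCKED
Obstacle 2 [(0,21) (6,13) (9,24)]:
  edge (0,21)–(6,13): clear
  edge (6,13)–(9,24): crosses AB
  edge (9,24)–(0,21): crosses AB
  → BLOCKED
Obstacle 3 [(13,1) (23,1) (20,11) (13,7)]:
  edge (13,1)–(23,1): clear
  edge (23,1)–(20,11): clear
  edge (20,11)–(13,7): clear
  edge (13,7)–(13,1): clear
  midpoint (13/2,14) outside
  → clear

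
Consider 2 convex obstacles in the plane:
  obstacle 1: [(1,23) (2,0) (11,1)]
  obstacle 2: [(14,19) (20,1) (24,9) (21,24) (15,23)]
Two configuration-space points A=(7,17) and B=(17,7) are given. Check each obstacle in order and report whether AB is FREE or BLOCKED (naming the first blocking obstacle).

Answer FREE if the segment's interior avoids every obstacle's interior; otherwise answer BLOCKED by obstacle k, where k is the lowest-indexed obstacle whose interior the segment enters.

FREE

Obstacle 1 [(1,23) (2,0) (11,1)]:
  edge (1,23)–(2,0): clear
  edge (2,0)–(11,1): clear
  edge (11,1)–(1,23): clear
  midpoint (12,12) outside
  → clear
Obstacle 2 [(14,19) (20,1) (24,9) (21,24) (15,23)]:
  edge (14,19)–(20,1): clear
  edge (20,1)–(24,9): clear
  edge (24,9)–(21,24): clear
  edge (21,24)–(15,23): clear
  edge (15,23)–(14,19): clear
  midpoint (12,12) outside
  → clear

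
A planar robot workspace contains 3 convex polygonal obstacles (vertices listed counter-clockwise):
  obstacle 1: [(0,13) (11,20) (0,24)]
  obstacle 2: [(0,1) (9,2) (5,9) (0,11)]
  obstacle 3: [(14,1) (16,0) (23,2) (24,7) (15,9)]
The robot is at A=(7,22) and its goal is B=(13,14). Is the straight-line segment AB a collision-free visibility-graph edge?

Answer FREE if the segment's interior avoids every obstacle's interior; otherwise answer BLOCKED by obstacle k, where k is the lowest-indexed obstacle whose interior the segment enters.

BLOCKED by obstacle 1

Obstacle 1 [(0,13) (11,20) (0,24)]:
  edge (0,13)–(11,20): crosses AB
  edge (11,20)–(0,24): crosses AB
  edge (0,24)–(0,13): clear
  → BLOCKED
Obstacle 2 [(0,1) (9,2) (5,9) (0,11)]:
  edge (0,1)–(9,2): clear
  edge (9,2)–(5,9): clear
  edge (5,9)–(0,11): clear
  edge (0,11)–(0,1): clear
  midpoint (10,18) outside
  → clear
Obstacle 3 [(14,1) (16,0) (23,2) (24,7) (15,9)]:
  edge (14,1)–(16,0): clear
  edge (16,0)–(23,2): clear
  edge (23,2)–(24,7): clear
  edge (24,7)–(15,9): clear
  edge (15,9)–(14,1): clear
  midpoint (10,18) outside
  → clear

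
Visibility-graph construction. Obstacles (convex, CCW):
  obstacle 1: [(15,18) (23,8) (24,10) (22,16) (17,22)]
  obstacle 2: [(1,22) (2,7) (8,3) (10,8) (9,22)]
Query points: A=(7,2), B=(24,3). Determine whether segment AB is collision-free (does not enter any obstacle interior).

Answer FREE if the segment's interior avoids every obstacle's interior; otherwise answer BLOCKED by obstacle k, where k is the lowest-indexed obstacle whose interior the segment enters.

FREE

Obstacle 1 [(15,18) (23,8) (24,10) (22,16) (17,22)]:
  edge (15,18)–(23,8): clear
  edge (23,8)–(24,10): clear
  edge (24,10)–(22,16): clear
  edge (22,16)–(17,22): clear
  edge (17,22)–(15,18): clear
  midpoint (31/2,5/2) outside
  → clear
Obstacle 2 [(1,22) (2,7) (8,3) (10,8) (9,22)]:
  edge (1,22)–(2,7): clear
  edge (2,7)–(8,3): clear
  edge (8,3)–(10,8): clear
  edge (10,8)–(9,22): clear
  edge (9,22)–(1,22): clear
  midpoint (31/2,5/2) outside
  → clear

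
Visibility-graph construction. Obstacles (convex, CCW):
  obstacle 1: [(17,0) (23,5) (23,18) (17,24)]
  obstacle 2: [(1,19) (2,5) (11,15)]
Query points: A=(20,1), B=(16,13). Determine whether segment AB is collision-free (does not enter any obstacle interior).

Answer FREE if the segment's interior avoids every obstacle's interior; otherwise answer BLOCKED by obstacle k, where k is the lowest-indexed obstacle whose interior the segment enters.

BLOCKED by obstacle 1

Obstacle 1 [(17,0) (23,5) (23,18) (17,24)]:
  edge (17,0)–(23,5): crosses AB
  edge (23,5)–(23,18): clear
  edge (23,18)–(17,24): clear
  edge (17,24)–(17,0): crosses AB
  → BLOCKED
Obstacle 2 [(1,19) (2,5) (11,15)]:
  edge (1,19)–(2,5): clear
  edge (2,5)–(11,15): clear
  edge (11,15)–(1,19): clear
  midpoint (18,7) outside
  → clear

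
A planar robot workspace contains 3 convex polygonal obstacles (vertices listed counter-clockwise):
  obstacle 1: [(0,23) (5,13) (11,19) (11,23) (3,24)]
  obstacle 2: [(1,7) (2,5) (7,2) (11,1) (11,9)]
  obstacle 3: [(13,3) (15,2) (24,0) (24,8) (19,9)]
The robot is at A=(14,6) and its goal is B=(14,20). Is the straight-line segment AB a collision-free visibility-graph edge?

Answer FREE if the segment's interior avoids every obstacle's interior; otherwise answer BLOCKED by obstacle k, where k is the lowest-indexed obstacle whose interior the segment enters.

FREE

Obstacle 1 [(0,23) (5,13) (11,19) (11,23) (3,24)]:
  edge (0,23)–(5,13): clear
  edge (5,13)–(11,19): clear
  edge (11,19)–(11,23): clear
  edge (11,23)–(3,24): clear
  edge (3,24)–(0,23): clear
  midpoint (14,13) outside
  → clear
Obstacle 2 [(1,7) (2,5) (7,2) (11,1) (11,9)]:
  edge (1,7)–(2,5): clear
  edge (2,5)–(7,2): clear
  edge (7,2)–(11,1): clear
  edge (11,1)–(11,9): clear
  edge (11,9)–(1,7): clear
  midpoint (14,13) outside
  → clear
Obstacle 3 [(13,3) (15,2) (24,0) (24,8) (19,9)]:
  edge (13,3)–(15,2): clear
  edge (15,2)–(24,0): clear
  edge (24,0)–(24,8): clear
  edge (24,8)–(19,9): clear
  edge (19,9)–(13,3): clear
  midpoint (14,13) outside
  → clear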